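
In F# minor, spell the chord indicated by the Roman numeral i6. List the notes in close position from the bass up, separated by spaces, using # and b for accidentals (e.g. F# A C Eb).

A C# F#

In F# minor, scale degree 1 is F#, and the diatonic chord built there is a minor triad.
That chord is spelled F#-A-C#.
With the 6 figure the chord is in first inversion; from the bass A upward in close position it reads A-C#-F#.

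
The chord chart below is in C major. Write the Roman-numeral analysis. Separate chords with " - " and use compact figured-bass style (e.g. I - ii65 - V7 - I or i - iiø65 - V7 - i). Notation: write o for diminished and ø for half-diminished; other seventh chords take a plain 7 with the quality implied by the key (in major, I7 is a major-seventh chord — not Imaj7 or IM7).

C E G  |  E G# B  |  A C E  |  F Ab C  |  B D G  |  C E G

C-E-G has root C, degree 1 in C major, so I.
E-G#-B: chromatic; E is V of vi, so V/vi.
A-C-E: minor triad on A = scale degree 6 → vi.
F-Ab-C: minor triad on F — chromatic; iv (borrowed from the parallel minor).
B-D-G: root G is the dominant; major triad there is V6.
C-E-G: root C is the tonic; major triad there is I.

I - V/vi - vi - iv - V6 - I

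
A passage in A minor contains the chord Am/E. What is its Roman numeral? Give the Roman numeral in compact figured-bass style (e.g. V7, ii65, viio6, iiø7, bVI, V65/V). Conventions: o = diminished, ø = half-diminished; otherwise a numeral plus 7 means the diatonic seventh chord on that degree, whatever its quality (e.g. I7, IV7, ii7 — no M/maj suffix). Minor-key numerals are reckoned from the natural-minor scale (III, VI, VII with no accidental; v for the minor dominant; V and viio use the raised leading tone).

i64

Stacked in thirds the chord is A-C-E: a minor triad on A.
A is scale degree 1 in A minor, and a minor triad on that degree is written i.
With E in the bass the chord is in second inversion, so the figured bass is 64.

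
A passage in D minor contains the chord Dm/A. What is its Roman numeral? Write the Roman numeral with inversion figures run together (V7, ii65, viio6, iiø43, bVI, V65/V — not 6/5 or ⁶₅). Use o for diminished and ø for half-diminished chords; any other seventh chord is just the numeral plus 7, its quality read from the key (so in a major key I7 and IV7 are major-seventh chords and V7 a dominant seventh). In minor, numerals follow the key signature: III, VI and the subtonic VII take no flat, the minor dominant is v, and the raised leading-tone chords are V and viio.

Stacked in thirds the chord is D-F-A: a minor triad on D.
In D minor, D is the tonic; the diatonic minor triad there is i.
With A in the bass the chord is in second inversion, so the figured bass is 64.

i64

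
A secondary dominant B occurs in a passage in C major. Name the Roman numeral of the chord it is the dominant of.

The chord is a major triad on B.
A dominant resolves down a perfect fifth: B → E. In C major, E is scale degree 3, i.e. iii.

iii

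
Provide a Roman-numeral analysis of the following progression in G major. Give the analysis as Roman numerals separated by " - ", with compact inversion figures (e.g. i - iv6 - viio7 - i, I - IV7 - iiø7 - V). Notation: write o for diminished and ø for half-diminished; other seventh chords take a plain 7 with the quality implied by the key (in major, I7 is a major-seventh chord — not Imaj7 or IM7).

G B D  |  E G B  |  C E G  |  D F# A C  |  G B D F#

I - vi - IV - V7 - I7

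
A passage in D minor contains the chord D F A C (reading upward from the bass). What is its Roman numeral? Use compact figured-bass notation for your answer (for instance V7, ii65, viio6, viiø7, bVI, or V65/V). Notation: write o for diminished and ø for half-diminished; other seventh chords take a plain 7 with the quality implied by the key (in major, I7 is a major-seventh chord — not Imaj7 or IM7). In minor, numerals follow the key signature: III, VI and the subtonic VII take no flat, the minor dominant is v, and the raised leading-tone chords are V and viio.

The pitches D-F-A-C form a minor seventh chord rooted on D.
In D minor, D is the tonic; the diatonic minor seventh chord there is i7.

i7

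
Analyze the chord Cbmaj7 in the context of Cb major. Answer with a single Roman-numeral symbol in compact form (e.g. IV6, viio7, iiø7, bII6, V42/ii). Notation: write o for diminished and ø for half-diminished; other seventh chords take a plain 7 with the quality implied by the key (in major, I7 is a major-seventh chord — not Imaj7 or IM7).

I7

Stacked in thirds the chord is Cb-Eb-Gb-Bb: a major seventh chord on Cb.
Cb is scale degree 1 in Cb major, and a major seventh chord on that degree is written I7.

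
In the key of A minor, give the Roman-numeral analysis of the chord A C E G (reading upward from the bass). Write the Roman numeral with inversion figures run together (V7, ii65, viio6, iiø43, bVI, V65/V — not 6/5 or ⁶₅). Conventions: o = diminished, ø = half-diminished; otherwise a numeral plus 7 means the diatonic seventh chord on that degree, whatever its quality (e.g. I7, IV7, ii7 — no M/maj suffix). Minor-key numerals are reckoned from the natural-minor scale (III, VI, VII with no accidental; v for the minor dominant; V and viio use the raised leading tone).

Stacked in thirds the chord is A-C-E-G: a minor seventh chord on A.
In A minor, A is the tonic; the diatonic minor seventh chord there is i7.

i7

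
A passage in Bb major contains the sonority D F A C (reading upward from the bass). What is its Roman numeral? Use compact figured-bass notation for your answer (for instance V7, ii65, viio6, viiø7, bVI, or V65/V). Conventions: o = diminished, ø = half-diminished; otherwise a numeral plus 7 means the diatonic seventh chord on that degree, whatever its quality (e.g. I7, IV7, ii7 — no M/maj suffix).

iii7

The pitches D-F-A-C form a minor seventh chord rooted on D.
D is scale degree 3 in Bb major, and a minor seventh chord on that degree is written iii7.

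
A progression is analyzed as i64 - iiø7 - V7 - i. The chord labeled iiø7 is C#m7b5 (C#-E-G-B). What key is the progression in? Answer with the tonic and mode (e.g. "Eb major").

iiø7 is given as C#-E-G-B — a half-diminished seventh chord with root C#.
If C# is scale degree 2 and the mode makes that degree carry a half-diminished seventh chord, the tonic is B and the mode is minor.

B minor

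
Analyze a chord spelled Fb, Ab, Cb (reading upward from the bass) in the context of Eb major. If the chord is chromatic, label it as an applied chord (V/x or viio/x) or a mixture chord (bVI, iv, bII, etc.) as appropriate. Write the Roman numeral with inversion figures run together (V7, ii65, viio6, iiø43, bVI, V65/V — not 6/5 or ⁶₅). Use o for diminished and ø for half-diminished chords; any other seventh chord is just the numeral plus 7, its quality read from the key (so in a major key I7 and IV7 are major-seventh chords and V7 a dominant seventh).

Stacked in thirds the chord is Fb-Ab-Cb: a major triad on Fb.
Fb is the lowered second degree of Eb major (diatonic 2 would be F). This is the Neapolitan chord — a major triad on the lowered second degree.

bII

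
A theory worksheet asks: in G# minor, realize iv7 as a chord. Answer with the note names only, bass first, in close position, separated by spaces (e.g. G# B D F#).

C# E G# B

The numeral's case and figure indicate a minor seventh chord. In G# minor its root, the fourth degree, is C#.
Stacking thirds from C# gives C#-E-G#-B.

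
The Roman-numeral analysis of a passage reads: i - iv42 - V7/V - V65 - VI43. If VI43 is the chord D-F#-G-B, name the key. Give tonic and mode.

VI43 is given as D-F#-G-B — a major seventh chord with root G.
VI43 on G implies G is the submediant; that puts the tonic at B, and the uppercase numeral fits minor mode.

B minor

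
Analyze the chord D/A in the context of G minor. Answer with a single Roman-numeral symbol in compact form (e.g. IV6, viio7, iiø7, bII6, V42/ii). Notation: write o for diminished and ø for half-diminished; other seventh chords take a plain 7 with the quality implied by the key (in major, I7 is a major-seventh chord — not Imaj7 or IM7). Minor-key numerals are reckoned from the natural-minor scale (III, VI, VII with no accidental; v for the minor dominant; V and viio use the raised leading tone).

V64

The pitches D-F#-A form a major triad rooted on D.
In G minor, D is the dominant; the diatonic major triad there is V.
With A in the bass the chord is in second inversion, so the figured bass is 64.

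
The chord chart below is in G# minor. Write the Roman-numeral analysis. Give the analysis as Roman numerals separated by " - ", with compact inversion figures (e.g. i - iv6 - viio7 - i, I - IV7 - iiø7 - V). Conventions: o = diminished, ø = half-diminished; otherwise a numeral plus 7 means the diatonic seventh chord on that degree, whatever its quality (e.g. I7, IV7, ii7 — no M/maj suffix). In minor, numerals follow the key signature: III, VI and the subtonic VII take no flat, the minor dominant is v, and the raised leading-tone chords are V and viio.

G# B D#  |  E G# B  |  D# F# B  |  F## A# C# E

G#-B-D#: minor triad on G# = scale degree 1 → i.
E-G#-B has root E, degree 6 in G# minor, so VI.
D#-F#-B: root B is the mediant; major triad there is III6.
F##-A#-C#-E has root F##, degree 7 in G# minor, so viio7.

i - VI - III6 - viio7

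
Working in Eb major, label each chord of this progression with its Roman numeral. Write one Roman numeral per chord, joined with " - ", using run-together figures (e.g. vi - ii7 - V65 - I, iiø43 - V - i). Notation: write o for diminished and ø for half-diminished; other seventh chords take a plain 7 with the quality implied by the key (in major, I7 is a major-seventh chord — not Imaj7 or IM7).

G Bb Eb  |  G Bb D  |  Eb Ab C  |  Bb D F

I6 - iii - IV64 - V

G-Bb-Eb: root Eb is the tonic; major triad there is I6.
G-Bb-D: minor triad on G = scale degree 3 → iii.
Eb-Ab-C: major triad on Ab = scale degree 4 → IV64.
Bb-D-F: root Bb is the dominant; major triad there is V.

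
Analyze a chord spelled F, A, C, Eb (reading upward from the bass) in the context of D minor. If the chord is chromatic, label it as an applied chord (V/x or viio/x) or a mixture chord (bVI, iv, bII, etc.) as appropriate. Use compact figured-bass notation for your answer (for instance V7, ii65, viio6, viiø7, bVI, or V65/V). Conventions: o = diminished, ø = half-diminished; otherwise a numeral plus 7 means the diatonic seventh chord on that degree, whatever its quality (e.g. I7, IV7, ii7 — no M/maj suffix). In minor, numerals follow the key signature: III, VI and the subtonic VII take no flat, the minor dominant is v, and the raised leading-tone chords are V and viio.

V7/VI

Stacked in thirds the chord is F-A-C-Eb: a dominant seventh chord on F.
F is not a diatonic chord root with this quality in D minor, but it lies a perfect fifth above Bb (VI), so the chord functions as an applied dominant of VI.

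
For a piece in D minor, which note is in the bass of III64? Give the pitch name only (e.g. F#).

C

III in D minor has root F; the chord is F-A-C.
The figure 64 means second inversion — the fifth is in the bass.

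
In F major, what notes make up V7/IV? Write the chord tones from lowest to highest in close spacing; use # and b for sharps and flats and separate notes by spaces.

F A C Eb

The slash means an applied dominant: we want the dominant of IV. In F major, IV is Bb major, and its dominant is built on F.
Building a dominant seventh chord on F gives F-A-C-Eb.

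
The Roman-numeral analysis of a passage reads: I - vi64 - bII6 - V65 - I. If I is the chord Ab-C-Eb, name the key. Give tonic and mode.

Ab major

The chord Ab is a major triad rooted on Ab; its label is I.
If Ab is scale degree 1 and the mode makes that degree carry a major triad, the tonic is Ab and the mode is major.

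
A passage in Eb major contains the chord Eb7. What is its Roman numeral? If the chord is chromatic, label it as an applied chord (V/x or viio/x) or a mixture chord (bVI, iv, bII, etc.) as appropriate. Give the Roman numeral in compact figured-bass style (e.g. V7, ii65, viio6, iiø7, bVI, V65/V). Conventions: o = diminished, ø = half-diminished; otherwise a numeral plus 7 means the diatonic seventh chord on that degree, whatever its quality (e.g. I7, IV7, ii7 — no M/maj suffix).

V7/IV

The pitches Eb-G-Bb-Db form a dominant seventh chord rooted on Eb.
Eb is not a diatonic chord root with this quality in Eb major, but it lies a perfect fifth above Ab (IV), so the chord functions as an applied dominant of IV.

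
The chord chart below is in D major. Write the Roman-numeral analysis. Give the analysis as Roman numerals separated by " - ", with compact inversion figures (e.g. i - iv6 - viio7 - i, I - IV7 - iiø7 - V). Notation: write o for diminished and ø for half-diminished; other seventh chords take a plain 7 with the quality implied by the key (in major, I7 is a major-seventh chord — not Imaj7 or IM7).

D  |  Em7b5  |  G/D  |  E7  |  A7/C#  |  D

I - iiø7 - IV64 - V7/V - V65 - I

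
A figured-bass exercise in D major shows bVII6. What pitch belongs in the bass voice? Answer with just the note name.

bVII in D major has root C; the chord is C-E-G.
The figure 6 means first inversion — the third is in the bass.

E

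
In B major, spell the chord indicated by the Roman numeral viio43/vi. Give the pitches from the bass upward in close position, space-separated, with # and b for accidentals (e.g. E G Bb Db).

C# E F## A#

viio43/vi is a secondary leading-tone chord. The target vi is G# in B major; the applied chord is rooted a semitone below, on F##.
Building a fully diminished seventh chord on F## gives F##-A#-C#-E.
With the 43 figure the chord is in second inversion; from the bass C# upward in close position it reads C#-E-F##-A#.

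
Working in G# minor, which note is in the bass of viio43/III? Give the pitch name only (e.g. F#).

E

The applied chord viio43/III is rooted on A#: A#-C#-E-G.
The figure 43 means second inversion — the fifth is in the bass.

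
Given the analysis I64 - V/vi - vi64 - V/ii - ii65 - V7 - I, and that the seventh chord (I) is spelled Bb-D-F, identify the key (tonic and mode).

Bb major

The chord Bb is a major triad rooted on Bb; its label is I.
If Bb is scale degree 1 and the mode makes that degree carry a major triad, the tonic is Bb and the mode is major.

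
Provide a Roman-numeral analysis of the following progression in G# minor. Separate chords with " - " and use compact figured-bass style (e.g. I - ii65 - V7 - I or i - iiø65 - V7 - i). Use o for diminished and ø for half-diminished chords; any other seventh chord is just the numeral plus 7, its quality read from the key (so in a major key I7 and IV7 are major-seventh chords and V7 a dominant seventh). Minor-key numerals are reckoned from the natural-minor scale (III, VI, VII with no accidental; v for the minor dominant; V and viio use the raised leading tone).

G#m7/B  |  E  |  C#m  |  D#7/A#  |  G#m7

i65 - VI - iv - V43 - i7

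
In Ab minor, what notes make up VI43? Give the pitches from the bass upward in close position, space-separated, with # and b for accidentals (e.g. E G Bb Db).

In Ab minor, the sixth degree is Fb, and the diatonic chord built there is a major seventh chord.
That chord is spelled Fb-Ab-Cb-Eb.
The figured bass 43 indicates second inversion, placing the fifth (Cb) in the bass: Cb-Eb-Fb-Ab.

Cb Eb Fb Ab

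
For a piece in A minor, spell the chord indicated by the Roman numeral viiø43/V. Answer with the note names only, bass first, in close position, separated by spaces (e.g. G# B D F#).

A C# D# F#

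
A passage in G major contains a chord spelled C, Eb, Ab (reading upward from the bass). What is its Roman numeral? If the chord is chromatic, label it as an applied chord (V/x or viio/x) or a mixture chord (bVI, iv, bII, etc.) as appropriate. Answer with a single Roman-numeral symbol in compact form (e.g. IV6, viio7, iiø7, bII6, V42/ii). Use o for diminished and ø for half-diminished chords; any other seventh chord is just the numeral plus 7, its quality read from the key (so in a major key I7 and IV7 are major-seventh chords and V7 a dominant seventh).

bII6

Stacked in thirds the chord is Ab-C-Eb: a major triad on Ab.
Ab is the lowered second degree of G major (diatonic 2 would be A). This is the Neapolitan sixth — a major triad on the lowered second degree, here in its customary first inversion.
With C in the bass the chord is in first inversion, so the figured bass is 6.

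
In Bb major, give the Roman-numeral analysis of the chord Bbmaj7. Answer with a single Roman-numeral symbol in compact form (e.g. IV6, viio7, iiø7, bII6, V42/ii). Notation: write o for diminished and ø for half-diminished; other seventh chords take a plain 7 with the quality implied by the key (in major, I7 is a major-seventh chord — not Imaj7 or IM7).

I7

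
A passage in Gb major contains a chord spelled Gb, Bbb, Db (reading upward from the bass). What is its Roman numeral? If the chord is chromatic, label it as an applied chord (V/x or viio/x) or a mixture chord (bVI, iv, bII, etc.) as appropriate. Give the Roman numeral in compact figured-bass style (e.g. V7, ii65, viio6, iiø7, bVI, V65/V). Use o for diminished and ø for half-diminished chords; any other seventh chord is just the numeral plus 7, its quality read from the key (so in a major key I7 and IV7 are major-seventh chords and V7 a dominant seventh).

i

Stacked in thirds the chord is Gb-Bbb-Db: a minor triad on Gb.
Gb is the first degree of Gb major. This is the minor tonic, borrowed from the parallel minor.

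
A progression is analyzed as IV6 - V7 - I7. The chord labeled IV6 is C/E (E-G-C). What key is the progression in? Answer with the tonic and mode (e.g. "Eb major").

G major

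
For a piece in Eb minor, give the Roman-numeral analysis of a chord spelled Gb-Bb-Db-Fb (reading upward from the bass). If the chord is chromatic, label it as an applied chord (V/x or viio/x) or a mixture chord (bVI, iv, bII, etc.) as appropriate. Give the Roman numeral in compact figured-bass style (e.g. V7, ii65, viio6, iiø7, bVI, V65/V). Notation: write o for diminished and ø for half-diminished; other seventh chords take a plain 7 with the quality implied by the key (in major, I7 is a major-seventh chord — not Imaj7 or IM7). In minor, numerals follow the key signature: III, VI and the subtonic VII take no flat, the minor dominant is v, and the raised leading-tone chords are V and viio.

The pitches Gb-Bb-Db-Fb form a dominant seventh chord rooted on Gb.
Gb is not a diatonic chord root with this quality in Eb minor, but it lies a perfect fifth above Cb (VI), so the chord functions as an applied dominant of VI.

V7/VI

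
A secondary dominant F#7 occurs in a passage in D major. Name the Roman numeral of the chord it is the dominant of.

The chord is a dominant seventh chord on F#.
A dominant resolves down a perfect fifth: F# → B. In D major, B is scale degree 6, i.e. vi.

vi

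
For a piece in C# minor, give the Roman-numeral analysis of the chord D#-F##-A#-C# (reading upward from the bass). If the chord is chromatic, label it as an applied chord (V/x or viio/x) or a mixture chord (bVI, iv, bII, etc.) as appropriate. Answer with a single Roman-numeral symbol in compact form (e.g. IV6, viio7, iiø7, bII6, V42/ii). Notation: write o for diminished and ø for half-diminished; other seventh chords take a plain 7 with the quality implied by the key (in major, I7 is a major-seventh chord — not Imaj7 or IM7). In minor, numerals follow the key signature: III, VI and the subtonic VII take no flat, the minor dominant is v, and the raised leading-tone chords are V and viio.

The pitches D#-F##-A#-C# form a dominant seventh chord rooted on D#.
D# is not a diatonic chord root with this quality in C# minor, but it lies a perfect fifth above G# (V), so the chord functions as an applied dominant of V.

V7/V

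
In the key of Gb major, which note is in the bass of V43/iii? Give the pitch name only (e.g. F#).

The applied chord V43/iii is rooted on F: F-A-C-Eb.
The figure 43 means second inversion — the fifth is in the bass.

C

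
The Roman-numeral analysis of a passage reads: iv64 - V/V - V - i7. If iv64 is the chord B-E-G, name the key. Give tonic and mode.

The anchor chord is a minor triad on E, labeled iv64.
If E is scale degree 4 and the mode makes that degree carry a minor triad, the tonic is B and the mode is minor.

B minor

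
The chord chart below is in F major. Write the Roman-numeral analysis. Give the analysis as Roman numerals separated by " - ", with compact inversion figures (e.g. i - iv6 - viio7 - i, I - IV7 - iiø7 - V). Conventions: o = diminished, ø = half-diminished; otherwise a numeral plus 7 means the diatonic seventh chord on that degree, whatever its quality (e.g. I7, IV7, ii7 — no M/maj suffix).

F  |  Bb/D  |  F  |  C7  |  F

I - IV6 - I - V7 - I

F: major triad on F = scale degree 1 → I.
Bb/D: root Bb is the subdominant; major triad there is IV6.
F: major triad on F = scale degree 1 → I.
C7: root C is the dominant; dominant seventh chord there is V7.
F has root F, degree 1 in F major, so I.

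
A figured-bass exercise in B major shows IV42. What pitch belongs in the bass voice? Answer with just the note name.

D#

IV in B major has root E; the chord is E-G#-B-D#.
The figure 42 means third inversion — the seventh is in the bass.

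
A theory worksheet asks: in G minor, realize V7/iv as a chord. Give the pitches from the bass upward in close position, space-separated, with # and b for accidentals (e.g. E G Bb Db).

V7/iv is a secondary dominant — the dominant seventh of iv. iv in G minor is C, so the applied chord's root is G, a perfect fifth above.
Building a dominant seventh chord on G gives G-B-D-F.

G B D F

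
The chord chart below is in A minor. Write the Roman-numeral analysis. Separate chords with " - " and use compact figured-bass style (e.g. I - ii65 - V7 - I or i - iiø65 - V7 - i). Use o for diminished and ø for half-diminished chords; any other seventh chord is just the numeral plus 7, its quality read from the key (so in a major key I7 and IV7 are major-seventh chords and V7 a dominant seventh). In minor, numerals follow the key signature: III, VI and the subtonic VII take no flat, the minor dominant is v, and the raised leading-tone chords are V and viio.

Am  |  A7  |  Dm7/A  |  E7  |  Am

Am: minor triad on A = scale degree 1 → i.
A7: chromatic; A is V of iv, so V7/iv.
Dm7/A: root D is the subdominant; minor seventh chord there is iv43.
E7: dominant seventh chord on E = scale degree 5 → V7.
Am has root A, degree 1 in A minor, so i.

i - V7/iv - iv43 - V7 - i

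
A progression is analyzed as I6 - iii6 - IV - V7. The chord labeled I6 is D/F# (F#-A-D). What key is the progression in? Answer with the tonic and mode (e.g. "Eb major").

The anchor chord is a major triad on D, labeled I6.
If D is scale degree 1 and the mode makes that degree carry a major triad, the tonic is D and the mode is major.

D major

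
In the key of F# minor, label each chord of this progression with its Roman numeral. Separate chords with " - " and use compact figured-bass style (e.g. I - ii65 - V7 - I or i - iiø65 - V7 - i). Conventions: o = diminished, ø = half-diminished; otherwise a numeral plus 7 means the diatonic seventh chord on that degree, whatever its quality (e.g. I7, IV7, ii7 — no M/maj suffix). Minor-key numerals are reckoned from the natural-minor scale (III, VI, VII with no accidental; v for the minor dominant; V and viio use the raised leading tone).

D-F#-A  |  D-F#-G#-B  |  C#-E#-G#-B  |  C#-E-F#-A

VI - iiø43 - V7 - i43

D-F#-A has root D, degree 6 in F# minor, so VI.
D-F#-G#-B: half-diminished seventh chord on G# = scale degree 2 → iiø43.
C#-E#-G#-B: root C# is the dominant; dominant seventh chord there is V7.
C#-E-F#-A: root F# is the tonic; minor seventh chord there is i43.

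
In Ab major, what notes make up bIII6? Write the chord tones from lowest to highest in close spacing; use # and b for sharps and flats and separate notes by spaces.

Eb Gb Cb

Scale degree 3 in Ab major is C; lowering it a half step gives Cb. bIII6 is a major triad on the lowered third degree, borrowed from the parallel minor.
So the chord is Cb-Eb-Gb, a major triad.
The figured bass 6 indicates first inversion, placing the third (Eb) in the bass: Eb-Gb-Cb.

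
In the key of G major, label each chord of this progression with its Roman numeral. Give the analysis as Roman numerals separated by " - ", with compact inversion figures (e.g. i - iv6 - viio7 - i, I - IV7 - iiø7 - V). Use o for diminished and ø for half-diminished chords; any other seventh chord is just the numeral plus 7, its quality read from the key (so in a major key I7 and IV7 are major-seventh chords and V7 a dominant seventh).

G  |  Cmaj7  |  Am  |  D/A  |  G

I - IV7 - ii - V64 - I

G: major triad on G = scale degree 1 → I.
Cmaj7: major seventh chord on C = scale degree 4 → IV7.
Am: minor triad on A = scale degree 2 → ii.
D/A: root D is the dominant; major triad there is V64.
G has root G, degree 1 in G major, so I.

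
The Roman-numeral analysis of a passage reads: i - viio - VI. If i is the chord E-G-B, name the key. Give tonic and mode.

E minor

The anchor chord is a minor triad on E, labeled i.
If E is scale degree 1 and the mode makes that degree carry a minor triad, the tonic is E and the mode is minor.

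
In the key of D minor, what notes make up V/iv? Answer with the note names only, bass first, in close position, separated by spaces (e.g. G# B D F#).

D F# A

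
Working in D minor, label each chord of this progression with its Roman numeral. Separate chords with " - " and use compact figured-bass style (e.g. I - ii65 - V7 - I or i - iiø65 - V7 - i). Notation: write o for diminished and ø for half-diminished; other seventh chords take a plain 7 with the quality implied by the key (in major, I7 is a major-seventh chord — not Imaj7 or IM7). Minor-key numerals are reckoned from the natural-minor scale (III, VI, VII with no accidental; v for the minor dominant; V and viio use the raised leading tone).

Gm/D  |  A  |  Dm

Gm/D: minor triad on G = scale degree 4 → iv64.
A: major triad on A = scale degree 5 → V.
Dm: root D is the tonic; minor triad there is i.

iv64 - V - i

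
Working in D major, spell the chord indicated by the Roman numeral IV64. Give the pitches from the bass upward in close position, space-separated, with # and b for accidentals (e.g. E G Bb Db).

D G B

In D major, scale degree 4 is G, and the diatonic chord built there is a major triad.
That chord is spelled G-B-D.
With the 64 figure the chord is in second inversion; from the bass D upward in close position it reads D-G-B.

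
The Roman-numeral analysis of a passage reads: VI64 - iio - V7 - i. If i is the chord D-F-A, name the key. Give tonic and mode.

D minor

i is given as D-F-A — a minor triad with root D.
If D is scale degree 1 and the mode makes that degree carry a minor triad, the tonic is D and the mode is minor.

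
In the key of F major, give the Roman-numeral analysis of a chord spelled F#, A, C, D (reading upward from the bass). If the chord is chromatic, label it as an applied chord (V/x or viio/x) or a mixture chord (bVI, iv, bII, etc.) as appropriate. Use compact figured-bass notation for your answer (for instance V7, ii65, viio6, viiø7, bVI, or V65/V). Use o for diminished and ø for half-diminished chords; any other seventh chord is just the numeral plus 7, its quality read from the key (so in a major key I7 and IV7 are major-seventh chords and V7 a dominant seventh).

The pitches D-F#-A-C form a dominant seventh chord rooted on D.
D is not a diatonic chord root with this quality in F major, but it lies a perfect fifth above G (ii), so the chord functions as an applied dominant of ii.
With F# in the bass the chord is in first inversion, so the figured bass is 65.

V65/ii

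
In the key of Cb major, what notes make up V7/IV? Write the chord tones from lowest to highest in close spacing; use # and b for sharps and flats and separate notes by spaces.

Cb Eb Gb Bbb

The slash means an applied dominant: we want the dominant of IV. In Cb major, IV is Fb major, and its dominant is built on Cb.
Building a dominant seventh chord on Cb gives Cb-Eb-Gb-Bbb.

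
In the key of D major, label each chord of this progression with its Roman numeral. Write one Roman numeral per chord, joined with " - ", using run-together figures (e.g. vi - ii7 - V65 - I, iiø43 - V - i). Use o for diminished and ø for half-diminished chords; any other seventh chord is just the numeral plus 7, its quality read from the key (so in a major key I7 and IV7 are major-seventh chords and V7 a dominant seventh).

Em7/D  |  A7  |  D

ii42 - V7 - I

Em7/D: minor seventh chord on E = scale degree 2 → ii42.
A7: dominant seventh chord on A = scale degree 5 → V7.
D: root D is the tonic; major triad there is I.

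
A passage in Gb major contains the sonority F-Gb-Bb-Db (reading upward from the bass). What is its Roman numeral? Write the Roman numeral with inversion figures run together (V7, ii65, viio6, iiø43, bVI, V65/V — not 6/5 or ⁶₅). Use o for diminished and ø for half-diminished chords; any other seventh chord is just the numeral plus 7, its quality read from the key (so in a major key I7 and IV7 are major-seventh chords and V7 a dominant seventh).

The pitches Gb-Bb-Db-F form a major seventh chord rooted on Gb.
Gb is scale degree 1 in Gb major, and a major seventh chord on that degree is written I7.
With F in the bass the chord is in third inversion, so the figured bass is 42.

I42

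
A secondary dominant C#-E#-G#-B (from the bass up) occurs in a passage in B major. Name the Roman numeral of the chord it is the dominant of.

V

The chord is a dominant seventh chord on C#.
A dominant resolves down a perfect fifth: C# → F#. In B major, F# is scale degree 5, i.e. V.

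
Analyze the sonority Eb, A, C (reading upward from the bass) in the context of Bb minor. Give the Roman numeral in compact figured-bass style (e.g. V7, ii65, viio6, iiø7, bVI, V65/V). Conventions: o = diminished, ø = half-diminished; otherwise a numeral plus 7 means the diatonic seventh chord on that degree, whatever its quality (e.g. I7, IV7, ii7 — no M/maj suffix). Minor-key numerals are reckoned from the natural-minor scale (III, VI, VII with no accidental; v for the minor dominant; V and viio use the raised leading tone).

viio64

The pitches A-C-Eb form a diminished triad rooted on A.
In Bb minor, A is the leading tone; the diatonic diminished triad there is viio.
With Eb in the bass the chord is in second inversion, so the figured bass is 64.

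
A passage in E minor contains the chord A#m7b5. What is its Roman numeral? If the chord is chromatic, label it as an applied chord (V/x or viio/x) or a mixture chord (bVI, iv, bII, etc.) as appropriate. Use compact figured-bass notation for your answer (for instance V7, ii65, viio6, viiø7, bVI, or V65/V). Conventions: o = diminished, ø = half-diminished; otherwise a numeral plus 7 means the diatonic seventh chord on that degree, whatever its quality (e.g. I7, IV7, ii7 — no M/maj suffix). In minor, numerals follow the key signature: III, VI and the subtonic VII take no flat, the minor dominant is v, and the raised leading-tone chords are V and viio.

The pitches A#-C#-E-G# form a half-diminished seventh chord rooted on A#.
A# sits a half step below B (V in E minor); a diminished chord there is the applied leading-tone chord of V.

viiø7/V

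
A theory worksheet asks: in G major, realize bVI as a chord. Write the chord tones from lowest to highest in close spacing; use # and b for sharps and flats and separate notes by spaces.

Eb G Bb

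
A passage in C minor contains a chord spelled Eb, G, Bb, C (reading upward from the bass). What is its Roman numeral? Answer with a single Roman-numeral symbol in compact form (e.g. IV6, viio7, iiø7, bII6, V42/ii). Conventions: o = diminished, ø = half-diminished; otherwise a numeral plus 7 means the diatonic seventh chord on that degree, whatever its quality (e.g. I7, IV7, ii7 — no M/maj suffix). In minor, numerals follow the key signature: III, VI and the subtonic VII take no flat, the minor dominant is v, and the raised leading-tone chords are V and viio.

Stacked in thirds the chord is C-Eb-G-Bb: a minor seventh chord on C.
C is scale degree 1 in C minor, and a minor seventh chord on that degree is written i7.
With Eb in the bass the chord is in first inversion, so the figured bass is 65.

i65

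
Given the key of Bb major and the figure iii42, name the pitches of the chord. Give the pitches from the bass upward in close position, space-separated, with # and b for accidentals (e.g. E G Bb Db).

C D F A

In Bb major, the mediant is D, and the diatonic chord built there is a minor seventh chord.
That chord is spelled D-F-A-C.
With the 42 figure the chord is in third inversion; from the bass C upward in close position it reads C-D-F-A.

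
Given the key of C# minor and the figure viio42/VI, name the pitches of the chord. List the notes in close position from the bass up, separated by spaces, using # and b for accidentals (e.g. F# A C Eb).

F G# B D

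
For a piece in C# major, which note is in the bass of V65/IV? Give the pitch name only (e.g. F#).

E#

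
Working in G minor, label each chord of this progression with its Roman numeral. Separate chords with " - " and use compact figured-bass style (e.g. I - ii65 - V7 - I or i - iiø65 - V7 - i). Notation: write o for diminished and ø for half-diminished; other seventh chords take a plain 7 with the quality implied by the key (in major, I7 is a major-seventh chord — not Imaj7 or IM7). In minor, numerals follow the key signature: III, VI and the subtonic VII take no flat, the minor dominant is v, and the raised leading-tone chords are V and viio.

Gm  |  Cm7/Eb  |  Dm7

i - iv65 - v7

Gm has root G, degree 1 in G minor, so i.
Cm7/Eb: root C is the subdominant; minor seventh chord there is iv65.
Dm7: minor seventh chord on D = scale degree 5 → v7.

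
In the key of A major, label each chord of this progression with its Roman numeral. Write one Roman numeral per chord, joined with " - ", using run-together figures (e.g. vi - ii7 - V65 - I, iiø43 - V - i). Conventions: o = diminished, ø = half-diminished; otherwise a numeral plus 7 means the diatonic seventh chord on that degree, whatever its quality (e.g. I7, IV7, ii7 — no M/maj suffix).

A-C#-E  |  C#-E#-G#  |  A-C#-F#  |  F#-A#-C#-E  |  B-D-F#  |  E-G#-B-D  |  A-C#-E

A-C#-E has root A, degree 1 in A major, so I.
C#-E#-G#: a major triad on C#, the applied dominant of vi → V/vi.
A-C#-F#: root F# is the submediant; minor triad there is vi6.
F#-A#-C#-E: chromatic; F# is V of ii, so V7/ii.
B-D-F#: root B is the supertonic; minor triad there is ii.
E-G#-B-D has root E, degree 5 in A major, so V7.
A-C#-E: root A is the tonic; major triad there is I.

I - V/vi - vi6 - V7/ii - ii - V7 - I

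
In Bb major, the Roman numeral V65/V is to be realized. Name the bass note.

E

The applied chord V65/V is rooted on C: C-E-G-Bb.
The figure 65 means first inversion — the third is in the bass.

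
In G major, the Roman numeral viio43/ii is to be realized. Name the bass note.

D

The applied chord viio43/ii is rooted on G#: G#-B-D-F.
The figure 43 means second inversion — the fifth is in the bass.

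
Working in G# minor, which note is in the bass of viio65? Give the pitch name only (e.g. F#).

viio in G# minor has root F##; the chord is F##-A#-C#-E.
The figure 65 means first inversion — the third is in the bass.

A#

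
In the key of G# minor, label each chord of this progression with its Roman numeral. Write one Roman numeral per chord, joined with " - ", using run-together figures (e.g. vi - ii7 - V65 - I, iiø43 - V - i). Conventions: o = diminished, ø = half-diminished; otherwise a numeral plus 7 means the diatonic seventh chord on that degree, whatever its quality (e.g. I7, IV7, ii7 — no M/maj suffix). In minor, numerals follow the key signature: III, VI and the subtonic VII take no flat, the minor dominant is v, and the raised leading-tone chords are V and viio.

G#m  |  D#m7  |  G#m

G#m: minor triad on G# = scale degree 1 → i.
D#m7 has root D#, degree 5 in G# minor, so v7.
G#m: minor triad on G# = scale degree 1 → i.

i - v7 - i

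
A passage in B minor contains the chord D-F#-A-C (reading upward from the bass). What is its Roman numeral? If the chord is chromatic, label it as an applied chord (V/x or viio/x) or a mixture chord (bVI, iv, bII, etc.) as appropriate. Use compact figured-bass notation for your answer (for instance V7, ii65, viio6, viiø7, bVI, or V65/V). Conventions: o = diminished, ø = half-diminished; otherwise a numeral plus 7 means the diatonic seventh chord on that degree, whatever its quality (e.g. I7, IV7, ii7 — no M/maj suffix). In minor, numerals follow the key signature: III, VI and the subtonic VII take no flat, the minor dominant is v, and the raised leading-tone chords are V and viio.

V7/VI

The pitches D-F#-A-C form a dominant seventh chord rooted on D.
D is not a diatonic chord root with this quality in B minor, but it lies a perfect fifth above G (VI), so the chord functions as an applied dominant of VI.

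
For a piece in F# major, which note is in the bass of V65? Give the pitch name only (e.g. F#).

V in F# major has root C#; the chord is C#-E#-G#-B.
The figure 65 means first inversion — the third is in the bass.

E#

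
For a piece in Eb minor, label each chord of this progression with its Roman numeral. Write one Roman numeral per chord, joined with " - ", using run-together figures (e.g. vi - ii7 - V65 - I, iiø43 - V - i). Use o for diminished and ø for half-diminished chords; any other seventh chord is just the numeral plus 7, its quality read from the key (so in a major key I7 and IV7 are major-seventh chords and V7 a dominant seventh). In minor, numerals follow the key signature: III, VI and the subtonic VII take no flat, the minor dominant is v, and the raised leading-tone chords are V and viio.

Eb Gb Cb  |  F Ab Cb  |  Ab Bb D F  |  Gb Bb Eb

Eb-Gb-Cb: major triad on Cb = scale degree 6 → VI6.
F-Ab-Cb has root F, degree 2 in Eb minor, so iio.
Ab-Bb-D-F has root Bb, degree 5 in Eb minor, so V42.
Gb-Bb-Eb: root Eb is the tonic; minor triad there is i6.

VI6 - iio - V42 - i6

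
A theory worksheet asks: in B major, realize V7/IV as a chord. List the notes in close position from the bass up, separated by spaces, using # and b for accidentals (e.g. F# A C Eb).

V7/IV is a secondary dominant — the dominant seventh of IV. IV in B major is E, so the applied chord's root is B, a perfect fifth above.
Building a dominant seventh chord on B gives B-D#-F#-A.

B D# F# A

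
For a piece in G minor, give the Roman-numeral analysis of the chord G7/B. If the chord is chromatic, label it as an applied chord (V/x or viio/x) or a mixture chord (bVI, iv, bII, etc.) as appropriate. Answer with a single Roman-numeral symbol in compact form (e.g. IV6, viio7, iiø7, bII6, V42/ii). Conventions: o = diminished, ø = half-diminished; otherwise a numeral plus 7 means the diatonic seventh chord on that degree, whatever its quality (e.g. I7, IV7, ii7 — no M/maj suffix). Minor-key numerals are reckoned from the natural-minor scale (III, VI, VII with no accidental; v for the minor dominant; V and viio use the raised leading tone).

V65/iv

Stacked in thirds the chord is G-B-D-F: a dominant seventh chord on G.
G is not a diatonic chord root with this quality in G minor, but it lies a perfect fifth above C (iv), so the chord functions as an applied dominant of iv.
With B in the bass the chord is in first inversion, so the figured bass is 65.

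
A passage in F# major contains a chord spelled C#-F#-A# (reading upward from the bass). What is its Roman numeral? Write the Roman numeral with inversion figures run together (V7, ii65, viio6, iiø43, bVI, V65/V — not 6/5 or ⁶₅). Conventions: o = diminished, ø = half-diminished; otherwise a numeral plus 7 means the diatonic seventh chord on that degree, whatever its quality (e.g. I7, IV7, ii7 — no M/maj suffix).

I64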